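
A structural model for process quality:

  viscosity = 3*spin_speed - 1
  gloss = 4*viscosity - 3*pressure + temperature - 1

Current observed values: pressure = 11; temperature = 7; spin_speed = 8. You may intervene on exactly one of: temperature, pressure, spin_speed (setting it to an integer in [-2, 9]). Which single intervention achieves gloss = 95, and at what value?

Intervening on temperature: gloss = temperature + 58. Reaching 95 requires temperature = 37, outside [-2, 9].
Intervening on pressure: with other inputs at their observed values, gloss = -3*pressure + 98. Solving for 95 gives pressure = 1, within [-2, 9].
Intervening on spin_speed: gloss = 12*spin_speed - 31. Reaching 95 requires spin_speed = 21/2, not an integer.

set pressure = 1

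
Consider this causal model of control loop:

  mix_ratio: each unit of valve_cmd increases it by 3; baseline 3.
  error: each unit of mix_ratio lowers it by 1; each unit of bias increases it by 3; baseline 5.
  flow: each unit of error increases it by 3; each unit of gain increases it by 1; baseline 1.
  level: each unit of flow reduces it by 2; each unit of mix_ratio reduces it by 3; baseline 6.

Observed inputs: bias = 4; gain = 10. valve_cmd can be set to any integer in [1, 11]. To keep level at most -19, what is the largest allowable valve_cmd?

valve_cmd = 10

Substituting into the error equation gives error = -3*valve_cmd + 14.
Substituting into the flow equation gives flow = -9*valve_cmd + 53.
Substituting into the level equation gives level = 9*valve_cmd - 109.
Require 9*valve_cmd - 109 ≤ -19, so valve_cmd ≤ 10.
The largest integer in [1, 11] satisfying this is 10.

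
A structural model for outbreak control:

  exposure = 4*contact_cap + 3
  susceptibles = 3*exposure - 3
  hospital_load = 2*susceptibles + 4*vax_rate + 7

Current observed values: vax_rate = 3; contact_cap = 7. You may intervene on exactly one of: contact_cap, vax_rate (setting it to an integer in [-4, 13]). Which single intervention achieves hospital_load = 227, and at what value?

Intervening on contact_cap: hospital_load = 24*contact_cap + 31. Reaching 227 requires contact_cap = 49/6, not an integer.
Intervening on vax_rate: with other inputs at their observed values, hospital_load = 4*vax_rate + 187. Solving for 227 gives vax_rate = 10, within [-4, 13].

set vax_rate = 10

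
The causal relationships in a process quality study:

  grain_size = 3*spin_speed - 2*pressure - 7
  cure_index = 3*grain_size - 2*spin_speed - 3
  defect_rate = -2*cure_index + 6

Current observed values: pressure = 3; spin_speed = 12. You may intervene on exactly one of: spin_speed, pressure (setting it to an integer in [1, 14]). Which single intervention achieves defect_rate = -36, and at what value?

Intervening on spin_speed: with other inputs at their observed values, defect_rate = -14*spin_speed + 90. Solving for -36 gives spin_speed = 9, within [1, 14].
Intervening on pressure: defect_rate = 12*pressure - 114. Reaching -36 requires pressure = 13/2, not an integer.

set spin_speed = 9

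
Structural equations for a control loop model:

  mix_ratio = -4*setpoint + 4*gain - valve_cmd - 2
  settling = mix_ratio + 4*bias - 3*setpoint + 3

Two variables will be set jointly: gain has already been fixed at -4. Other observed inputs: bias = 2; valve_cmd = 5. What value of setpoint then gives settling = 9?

setpoint = -3

With gain held at -4:
Substituting into the mix_ratio equation gives mix_ratio = -4*setpoint - 23.
So settling = -7*setpoint - 12.
Solve -7*setpoint - 12 = 9: setpoint = (9 + 12) / -7 = -3.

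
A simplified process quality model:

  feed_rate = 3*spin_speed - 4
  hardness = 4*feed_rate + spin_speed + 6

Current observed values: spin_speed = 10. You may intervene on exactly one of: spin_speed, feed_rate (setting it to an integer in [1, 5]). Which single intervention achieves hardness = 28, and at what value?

set feed_rate = 3

Intervening on spin_speed: hardness = 13*spin_speed - 10. Reaching 28 requires spin_speed = 38/13, not an integer.
Intervening on feed_rate: with other inputs at their observed values, hardness = 4*feed_rate + 16. Solving for 28 gives feed_rate = 3, within [1, 5].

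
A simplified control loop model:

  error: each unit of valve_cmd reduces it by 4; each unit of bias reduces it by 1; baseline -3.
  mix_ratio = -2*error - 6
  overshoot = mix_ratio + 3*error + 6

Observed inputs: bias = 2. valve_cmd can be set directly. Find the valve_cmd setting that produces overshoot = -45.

Substituting into the error equation gives error = -4*valve_cmd - 5.
Substituting into the mix_ratio equation gives mix_ratio = 8*valve_cmd + 4.
So overshoot = -4*valve_cmd - 5.
Solve -4*valve_cmd - 5 = -45: valve_cmd = (-45 + 5) / -4 = 10.

valve_cmd = 10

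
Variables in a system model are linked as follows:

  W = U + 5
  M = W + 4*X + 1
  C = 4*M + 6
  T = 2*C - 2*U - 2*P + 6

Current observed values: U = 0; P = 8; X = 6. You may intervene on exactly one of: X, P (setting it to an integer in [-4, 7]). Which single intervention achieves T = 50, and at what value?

set X = 0

Intervening on X: with other inputs at their observed values, T = 32*X + 50. Solving for 50 gives X = 0, within [-4, 7].
Intervening on P: T = -2*P + 258. Reaching 50 requires P = 104, outside [-4, 7].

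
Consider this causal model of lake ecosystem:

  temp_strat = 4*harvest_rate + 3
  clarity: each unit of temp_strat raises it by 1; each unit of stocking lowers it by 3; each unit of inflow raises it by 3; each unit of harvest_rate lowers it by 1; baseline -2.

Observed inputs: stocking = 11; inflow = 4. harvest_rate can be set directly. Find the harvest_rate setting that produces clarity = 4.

Substituting into the clarity equation gives clarity = 3*harvest_rate - 20.
Solve 3*harvest_rate - 20 = 4: harvest_rate = (4 + 20) / 3 = 8.

harvest_rate = 8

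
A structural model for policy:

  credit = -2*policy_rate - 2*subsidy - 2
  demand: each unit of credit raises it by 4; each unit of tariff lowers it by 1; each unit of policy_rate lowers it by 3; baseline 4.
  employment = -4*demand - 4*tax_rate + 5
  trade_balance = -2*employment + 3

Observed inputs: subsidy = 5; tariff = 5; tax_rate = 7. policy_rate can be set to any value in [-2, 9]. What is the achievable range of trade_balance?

Substituting into the credit equation gives credit = -2*policy_rate - 12.
Substituting into the demand equation gives demand = -11*policy_rate - 49.
Substituting into the employment equation gives employment = 44*policy_rate + 173.
Substituting into the trade_balance equation gives trade_balance = -88*policy_rate - 343.
Linear in policy_rate, so extremes are at the endpoints: policy_rate = -2 gives trade_balance = -167; policy_rate = 9 gives trade_balance = -1135.

-1135 to -167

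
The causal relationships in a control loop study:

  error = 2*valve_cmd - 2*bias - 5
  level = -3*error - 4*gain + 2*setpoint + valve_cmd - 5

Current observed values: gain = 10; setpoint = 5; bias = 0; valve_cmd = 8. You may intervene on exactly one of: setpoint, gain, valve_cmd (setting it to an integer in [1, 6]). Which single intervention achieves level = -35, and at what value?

set valve_cmd = 3

Intervening on setpoint: level = 2*setpoint - 70. Reaching -35 requires setpoint = 35/2, not an integer.
Intervening on gain: level = -4*gain - 20. Reaching -35 requires gain = 15/4, not an integer.
Intervening on valve_cmd: with other inputs at their observed values, level = -5*valve_cmd - 20. Solving for -35 gives valve_cmd = 3, within [1, 6].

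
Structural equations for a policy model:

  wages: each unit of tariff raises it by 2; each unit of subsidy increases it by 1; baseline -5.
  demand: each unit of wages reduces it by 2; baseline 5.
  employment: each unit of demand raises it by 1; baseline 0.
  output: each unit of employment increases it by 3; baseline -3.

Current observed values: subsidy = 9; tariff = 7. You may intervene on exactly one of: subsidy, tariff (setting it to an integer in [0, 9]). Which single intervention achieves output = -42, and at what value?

set subsidy = 0

Intervening on subsidy: with other inputs at their observed values, output = -6*subsidy - 42. Solving for -42 gives subsidy = 0, within [0, 9].
Intervening on tariff: output = -12*tariff - 12. Reaching -42 requires tariff = 5/2, not an integer.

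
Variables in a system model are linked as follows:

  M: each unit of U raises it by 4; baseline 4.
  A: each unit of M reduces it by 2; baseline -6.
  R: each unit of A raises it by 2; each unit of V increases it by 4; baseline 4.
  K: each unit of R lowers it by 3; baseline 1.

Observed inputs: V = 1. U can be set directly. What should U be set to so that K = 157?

U = 2

Substituting into the A equation gives A = -8*U - 14.
Substituting into the R equation gives R = -16*U - 20.
This gives K = 48*U + 61.
Solve 48*U + 61 = 157: U = (157 - 61) / 48 = 2.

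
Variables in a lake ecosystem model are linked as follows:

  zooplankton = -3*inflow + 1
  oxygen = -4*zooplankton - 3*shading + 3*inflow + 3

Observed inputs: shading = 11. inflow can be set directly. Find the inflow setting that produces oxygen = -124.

Substituting into the oxygen equation gives oxygen = 15*inflow - 34.
Solve 15*inflow - 34 = -124: inflow = (-124 + 34) / 15 = -6.

inflow = -6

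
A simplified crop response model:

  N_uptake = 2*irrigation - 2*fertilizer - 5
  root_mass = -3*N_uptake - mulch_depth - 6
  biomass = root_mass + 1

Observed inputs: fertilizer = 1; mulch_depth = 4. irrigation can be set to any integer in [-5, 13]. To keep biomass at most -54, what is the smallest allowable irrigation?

Substituting into the N_uptake equation gives N_uptake = 2*irrigation - 7.
This gives root_mass = -6*irrigation + 11.
Substituting into the biomass equation gives biomass = -6*irrigation + 12.
Require -6*irrigation + 12 ≤ -54, so irrigation ≥ 11.
The smallest integer in [-5, 13] satisfying this is 11.

irrigation = 11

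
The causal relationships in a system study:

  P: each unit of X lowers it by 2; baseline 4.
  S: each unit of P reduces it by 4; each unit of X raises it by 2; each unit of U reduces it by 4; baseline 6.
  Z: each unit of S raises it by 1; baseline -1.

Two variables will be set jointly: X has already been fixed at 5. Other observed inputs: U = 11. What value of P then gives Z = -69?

With X held at 5:
Intervening on P fixes its value directly, overriding its dependence on X.
Substituting into the S equation gives S = -4*P - 28.
Z becomes -4*P - 29.
Solve -4*P - 29 = -69: P = (-69 + 29) / -4 = 10.

P = 10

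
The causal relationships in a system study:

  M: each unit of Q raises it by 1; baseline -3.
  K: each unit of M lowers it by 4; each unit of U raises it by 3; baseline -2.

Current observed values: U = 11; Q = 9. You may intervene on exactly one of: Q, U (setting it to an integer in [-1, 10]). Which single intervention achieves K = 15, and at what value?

Intervening on Q: with other inputs at their observed values, K = -4*Q + 43. Solving for 15 gives Q = 7, within [-1, 10].
Intervening on U: K = 3*U - 26. Reaching 15 requires U = 41/3, not an integer.

set Q = 7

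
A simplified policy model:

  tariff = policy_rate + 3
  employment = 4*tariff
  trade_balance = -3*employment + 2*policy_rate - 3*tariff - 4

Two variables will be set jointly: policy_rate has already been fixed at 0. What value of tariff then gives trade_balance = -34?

tariff = 2

With policy_rate held at 0:
Intervening on tariff fixes its value directly, overriding its dependence on policy_rate.
Substituting into the trade_balance equation gives trade_balance = -15*tariff - 4.
Solve -15*tariff - 4 = -34: tariff = (-34 + 4) / -15 = 2.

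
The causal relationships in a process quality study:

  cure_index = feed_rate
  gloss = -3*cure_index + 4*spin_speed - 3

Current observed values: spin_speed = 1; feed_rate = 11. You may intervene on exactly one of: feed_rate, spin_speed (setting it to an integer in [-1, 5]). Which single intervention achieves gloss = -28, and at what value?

Intervening on feed_rate: gloss = -3*feed_rate + 1. Reaching -28 requires feed_rate = 29/3, not an integer.
Intervening on spin_speed: with other inputs at their observed values, gloss = 4*spin_speed - 36. Solving for -28 gives spin_speed = 2, within [-1, 5].

set spin_speed = 2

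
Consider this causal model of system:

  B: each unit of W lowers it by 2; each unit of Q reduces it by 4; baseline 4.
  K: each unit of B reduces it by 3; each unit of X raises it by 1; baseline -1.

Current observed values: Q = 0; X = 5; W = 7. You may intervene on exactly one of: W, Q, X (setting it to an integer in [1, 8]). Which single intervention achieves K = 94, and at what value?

Intervening on W: K = 6*W - 8. Reaching 94 requires W = 17, outside [1, 8].
Intervening on Q: with other inputs at their observed values, K = 12*Q + 34. Solving for 94 gives Q = 5, within [1, 8].
Intervening on X: K = X + 29. Reaching 94 requires X = 65, outside [1, 8].

set Q = 5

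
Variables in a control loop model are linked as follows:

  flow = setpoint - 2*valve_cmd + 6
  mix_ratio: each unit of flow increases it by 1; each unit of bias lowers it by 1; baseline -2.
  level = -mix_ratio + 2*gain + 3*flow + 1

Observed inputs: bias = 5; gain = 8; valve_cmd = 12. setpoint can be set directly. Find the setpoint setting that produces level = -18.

setpoint = -3

Substituting into the flow equation gives flow = setpoint - 18.
mix_ratio becomes setpoint - 25.
Substituting into the level equation gives level = 2*setpoint - 12.
Solve 2*setpoint - 12 = -18: setpoint = (-18 + 12) / 2 = -3.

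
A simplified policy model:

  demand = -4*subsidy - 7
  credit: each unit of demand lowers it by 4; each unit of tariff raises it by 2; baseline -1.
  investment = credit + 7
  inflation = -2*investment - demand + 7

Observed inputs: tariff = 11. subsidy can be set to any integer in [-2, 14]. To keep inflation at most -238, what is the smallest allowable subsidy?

Substituting into the credit equation gives credit = 16*subsidy + 49.
Substituting into the investment equation gives investment = 16*subsidy + 56.
So inflation = -28*subsidy - 98.
Require -28*subsidy - 98 ≤ -238, so subsidy ≥ 5.
The smallest integer in [-2, 14] satisfying this is 5.

subsidy = 5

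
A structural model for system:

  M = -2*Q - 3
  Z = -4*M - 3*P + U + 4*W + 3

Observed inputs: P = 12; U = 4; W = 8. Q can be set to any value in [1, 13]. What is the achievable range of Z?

Substituting into the Z equation gives Z = 8*Q + 15.
Linear in Q, so extremes are at the endpoints: Q = 1 gives Z = 23; Q = 13 gives Z = 119.

23 to 119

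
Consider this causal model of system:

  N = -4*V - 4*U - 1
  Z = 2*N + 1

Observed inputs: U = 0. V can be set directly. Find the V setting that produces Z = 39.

V = -5

Substituting into the N equation gives N = -4*V - 1.
Z becomes -8*V - 1.
Solve -8*V - 1 = 39: V = (39 + 1) / -8 = -5.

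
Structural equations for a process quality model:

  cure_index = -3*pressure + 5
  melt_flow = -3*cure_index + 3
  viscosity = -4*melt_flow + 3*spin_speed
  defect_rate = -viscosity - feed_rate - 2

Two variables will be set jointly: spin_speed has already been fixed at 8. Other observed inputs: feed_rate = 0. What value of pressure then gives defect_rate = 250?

With spin_speed held at 8:
Substituting into the melt_flow equation gives melt_flow = 9*pressure - 12.
Substituting into the viscosity equation gives viscosity = -36*pressure + 72.
This gives defect_rate = 36*pressure - 74.
Solve 36*pressure - 74 = 250: pressure = (250 + 74) / 36 = 9.

pressure = 9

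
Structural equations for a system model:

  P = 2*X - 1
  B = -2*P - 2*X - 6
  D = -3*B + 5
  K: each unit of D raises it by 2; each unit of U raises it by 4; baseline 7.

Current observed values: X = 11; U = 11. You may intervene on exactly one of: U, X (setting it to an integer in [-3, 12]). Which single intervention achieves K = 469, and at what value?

set U = 8

Intervening on U: with other inputs at their observed values, K = 4*U + 437. Solving for 469 gives U = 8, within [-3, 12].
Intervening on X: K = 36*X + 85. Reaching 469 requires X = 32/3, not an integer.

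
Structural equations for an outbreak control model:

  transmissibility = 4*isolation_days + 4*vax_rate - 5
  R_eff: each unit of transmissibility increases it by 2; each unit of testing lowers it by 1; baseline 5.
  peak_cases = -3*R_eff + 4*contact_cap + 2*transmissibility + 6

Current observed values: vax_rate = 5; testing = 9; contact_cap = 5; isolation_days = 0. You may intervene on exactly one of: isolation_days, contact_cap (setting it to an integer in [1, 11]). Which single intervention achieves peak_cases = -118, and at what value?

Intervening on isolation_days: with other inputs at their observed values, peak_cases = -16*isolation_days - 22. Solving for -118 gives isolation_days = 6, within [1, 11].
Intervening on contact_cap: peak_cases = 4*contact_cap - 42. Reaching -118 requires contact_cap = -19, outside [1, 11].

set isolation_days = 6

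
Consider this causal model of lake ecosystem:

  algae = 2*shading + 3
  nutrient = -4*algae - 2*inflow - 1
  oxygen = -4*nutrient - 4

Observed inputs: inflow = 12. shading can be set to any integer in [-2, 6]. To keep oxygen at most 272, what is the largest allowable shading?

shading = 4

Substituting into the nutrient equation gives nutrient = -8*shading - 37.
So oxygen = 32*shading + 144.
Require 32*shading + 144 ≤ 272, so shading ≤ 4.
The largest integer in [-2, 6] satisfying this is 4.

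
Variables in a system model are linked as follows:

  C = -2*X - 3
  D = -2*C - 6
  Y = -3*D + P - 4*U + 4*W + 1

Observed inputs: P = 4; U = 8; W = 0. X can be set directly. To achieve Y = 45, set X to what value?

Substituting into the D equation gives D = 4*X.
So Y = -12*X - 27.
Solve -12*X - 27 = 45: X = (45 + 27) / -12 = -6.

X = -6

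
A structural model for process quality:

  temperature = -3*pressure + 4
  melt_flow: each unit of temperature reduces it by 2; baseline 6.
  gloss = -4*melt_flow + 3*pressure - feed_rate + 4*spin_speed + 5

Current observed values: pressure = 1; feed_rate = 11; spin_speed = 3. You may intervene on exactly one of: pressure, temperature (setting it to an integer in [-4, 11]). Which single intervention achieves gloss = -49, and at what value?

set pressure = 3

Intervening on pressure: with other inputs at their observed values, gloss = -21*pressure + 14. Solving for -49 gives pressure = 3, within [-4, 11].
Intervening on temperature: gloss = 8*temperature - 15. Reaching -49 requires temperature = -17/4, not an integer.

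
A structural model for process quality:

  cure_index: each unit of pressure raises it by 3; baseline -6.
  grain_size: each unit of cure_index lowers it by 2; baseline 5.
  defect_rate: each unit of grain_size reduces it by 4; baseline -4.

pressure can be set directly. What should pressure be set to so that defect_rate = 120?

Substituting into the grain_size equation gives grain_size = -6*pressure + 17.
So defect_rate = 24*pressure - 72.
Solve 24*pressure - 72 = 120: pressure = (120 + 72) / 24 = 8.

pressure = 8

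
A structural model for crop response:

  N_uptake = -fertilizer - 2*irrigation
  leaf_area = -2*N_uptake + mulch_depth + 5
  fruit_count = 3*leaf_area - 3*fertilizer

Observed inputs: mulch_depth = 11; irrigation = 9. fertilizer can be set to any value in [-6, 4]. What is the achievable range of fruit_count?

138 to 168

Substituting into the N_uptake equation gives N_uptake = -fertilizer - 18.
Substituting into the leaf_area equation gives leaf_area = 2*fertilizer + 52.
Substituting into the fruit_count equation gives fruit_count = 3*fertilizer + 156.
Linear in fertilizer, so extremes are at the endpoints: fertilizer = -6 gives fruit_count = 138; fertilizer = 4 gives fruit_count = 168.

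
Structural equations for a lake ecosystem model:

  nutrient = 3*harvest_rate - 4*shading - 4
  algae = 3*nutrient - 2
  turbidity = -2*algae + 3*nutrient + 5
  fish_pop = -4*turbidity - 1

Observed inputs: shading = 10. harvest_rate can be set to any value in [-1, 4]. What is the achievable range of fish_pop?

Substituting into the nutrient equation gives nutrient = 3*harvest_rate - 44.
Substituting into the algae equation gives algae = 9*harvest_rate - 134.
Substituting into the turbidity equation gives turbidity = -9*harvest_rate + 141.
So fish_pop = 36*harvest_rate - 565.
Linear in harvest_rate, so extremes are at the endpoints: harvest_rate = -1 gives fish_pop = -601; harvest_rate = 4 gives fish_pop = -421.

-601 to -421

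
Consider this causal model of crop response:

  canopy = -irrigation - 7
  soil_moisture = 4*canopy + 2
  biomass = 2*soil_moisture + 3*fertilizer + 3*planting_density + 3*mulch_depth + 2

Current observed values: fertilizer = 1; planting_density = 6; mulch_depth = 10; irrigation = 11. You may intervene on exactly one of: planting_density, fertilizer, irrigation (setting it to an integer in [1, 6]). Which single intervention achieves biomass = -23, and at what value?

set irrigation = 3

Intervening on planting_density: biomass = 3*planting_density - 105. Reaching -23 requires planting_density = 82/3, not an integer.
Intervening on fertilizer: biomass = 3*fertilizer - 90. Reaching -23 requires fertilizer = 67/3, not an integer.
Intervening on irrigation: with other inputs at their observed values, biomass = -8*irrigation + 1. Solving for -23 gives irrigation = 3, within [1, 6].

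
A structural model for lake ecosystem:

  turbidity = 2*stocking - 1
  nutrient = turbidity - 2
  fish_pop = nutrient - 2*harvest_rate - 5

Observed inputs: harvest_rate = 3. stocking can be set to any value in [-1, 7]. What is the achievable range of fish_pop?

Substituting into the nutrient equation gives nutrient = 2*stocking - 3.
Substituting into the fish_pop equation gives fish_pop = 2*stocking - 14.
Linear in stocking, so extremes are at the endpoints: stocking = -1 gives fish_pop = -16; stocking = 7 gives fish_pop = 0.

-16 to 0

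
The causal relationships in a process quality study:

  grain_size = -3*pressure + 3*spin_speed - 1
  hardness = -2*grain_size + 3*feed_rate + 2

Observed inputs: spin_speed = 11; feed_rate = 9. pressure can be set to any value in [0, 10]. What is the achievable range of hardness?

-35 to 25

Substituting into the grain_size equation gives grain_size = -3*pressure + 32.
Substituting into the hardness equation gives hardness = 6*pressure - 35.
Linear in pressure, so extremes are at the endpoints: pressure = 0 gives hardness = -35; pressure = 10 gives hardness = 25.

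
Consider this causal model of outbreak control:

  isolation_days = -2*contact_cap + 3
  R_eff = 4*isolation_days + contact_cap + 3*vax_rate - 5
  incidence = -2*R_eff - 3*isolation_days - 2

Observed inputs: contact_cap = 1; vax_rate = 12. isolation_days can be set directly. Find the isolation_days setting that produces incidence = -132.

Intervening on isolation_days fixes its value directly, overriding its dependence on contact_cap.
Substituting into the R_eff equation gives R_eff = 4*isolation_days + 32.
Substituting into the incidence equation gives incidence = -11*isolation_days - 66.
Solve -11*isolation_days - 66 = -132: isolation_days = (-132 + 66) / -11 = 6.

isolation_days = 6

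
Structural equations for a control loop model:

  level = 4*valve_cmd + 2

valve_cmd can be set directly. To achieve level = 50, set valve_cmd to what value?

valve_cmd = 12

Solve 4*valve_cmd + 2 = 50: valve_cmd = (50 - 2) / 4 = 12.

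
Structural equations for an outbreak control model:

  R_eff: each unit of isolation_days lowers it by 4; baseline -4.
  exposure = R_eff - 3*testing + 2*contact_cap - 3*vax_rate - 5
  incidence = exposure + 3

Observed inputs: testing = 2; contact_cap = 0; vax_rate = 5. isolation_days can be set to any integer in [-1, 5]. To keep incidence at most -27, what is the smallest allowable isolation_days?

Substituting into the exposure equation gives exposure = -4*isolation_days - 30.
Substituting into the incidence equation gives incidence = -4*isolation_days - 27.
Require -4*isolation_days - 27 ≤ -27, so isolation_days ≥ 0.
The smallest integer in [-1, 5] satisfying this is 0.

isolation_days = 0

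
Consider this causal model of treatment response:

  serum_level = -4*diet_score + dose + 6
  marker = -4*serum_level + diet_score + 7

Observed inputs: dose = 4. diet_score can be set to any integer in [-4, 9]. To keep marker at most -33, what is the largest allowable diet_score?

diet_score = 0

Substituting into the serum_level equation gives serum_level = -4*diet_score + 10.
marker becomes 17*diet_score - 33.
Require 17*diet_score - 33 ≤ -33, so diet_score ≤ 0.
The largest integer in [-4, 9] satisfying this is 0.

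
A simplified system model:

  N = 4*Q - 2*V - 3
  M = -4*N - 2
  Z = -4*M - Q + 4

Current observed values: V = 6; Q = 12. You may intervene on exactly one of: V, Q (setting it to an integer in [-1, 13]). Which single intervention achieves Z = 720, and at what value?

Intervening on V: with other inputs at their observed values, Z = -32*V + 720. Solving for 720 gives V = 0, within [-1, 13].
Intervening on Q: Z = 63*Q - 228. Reaching 720 requires Q = 316/21, not an integer.

set V = 0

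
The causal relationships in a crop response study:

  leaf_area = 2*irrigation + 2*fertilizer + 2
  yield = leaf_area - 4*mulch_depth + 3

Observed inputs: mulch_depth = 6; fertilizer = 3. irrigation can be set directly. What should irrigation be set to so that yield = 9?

Substituting into the leaf_area equation gives leaf_area = 2*irrigation + 8.
So yield = 2*irrigation - 13.
Solve 2*irrigation - 13 = 9: irrigation = (9 + 13) / 2 = 11.

irrigation = 11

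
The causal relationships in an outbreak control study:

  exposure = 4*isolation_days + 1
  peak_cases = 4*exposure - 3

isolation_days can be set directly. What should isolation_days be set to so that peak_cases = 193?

Substituting into the peak_cases equation gives peak_cases = 16*isolation_days + 1.
Solve 16*isolation_days + 1 = 193: isolation_days = (193 - 1) / 16 = 12.

isolation_days = 12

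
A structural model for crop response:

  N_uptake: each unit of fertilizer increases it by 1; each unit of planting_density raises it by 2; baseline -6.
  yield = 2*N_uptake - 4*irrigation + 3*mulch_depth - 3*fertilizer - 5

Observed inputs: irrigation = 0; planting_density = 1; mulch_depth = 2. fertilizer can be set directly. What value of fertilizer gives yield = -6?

Substituting into the N_uptake equation gives N_uptake = fertilizer - 4.
So yield = -fertilizer - 7.
Solve -fertilizer - 7 = -6: fertilizer = (-6 + 7) / -1 = -1.

fertilizer = -1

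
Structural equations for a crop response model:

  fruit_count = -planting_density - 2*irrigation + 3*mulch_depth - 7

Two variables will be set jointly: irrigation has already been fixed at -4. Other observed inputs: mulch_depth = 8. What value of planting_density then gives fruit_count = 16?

planting_density = 9

With irrigation held at -4:
Substituting into the fruit_count equation gives fruit_count = -planting_density + 25.
Solve -planting_density + 25 = 16: planting_density = (16 - 25) / -1 = 9.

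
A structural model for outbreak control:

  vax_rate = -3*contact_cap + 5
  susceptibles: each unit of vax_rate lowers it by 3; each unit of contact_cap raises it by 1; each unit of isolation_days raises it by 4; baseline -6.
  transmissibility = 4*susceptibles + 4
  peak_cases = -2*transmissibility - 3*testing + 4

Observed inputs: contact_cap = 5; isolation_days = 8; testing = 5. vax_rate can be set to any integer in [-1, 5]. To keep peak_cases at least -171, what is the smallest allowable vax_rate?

vax_rate = 4

Intervening on vax_rate fixes its value directly, overriding its dependence on contact_cap.
Substituting into the susceptibles equation gives susceptibles = -3*vax_rate + 31.
Substituting into the transmissibility equation gives transmissibility = -12*vax_rate + 128.
Substituting into the peak_cases equation gives peak_cases = 24*vax_rate - 267.
Require 24*vax_rate - 267 ≥ -171, so vax_rate ≥ 4.
The smallest integer in [-1, 5] satisfying this is 4.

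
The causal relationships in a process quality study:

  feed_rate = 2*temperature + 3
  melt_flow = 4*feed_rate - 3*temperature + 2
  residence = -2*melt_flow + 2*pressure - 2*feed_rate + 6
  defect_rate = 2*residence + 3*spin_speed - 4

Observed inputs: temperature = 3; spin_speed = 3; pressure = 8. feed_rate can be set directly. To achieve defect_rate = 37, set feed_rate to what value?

feed_rate = 2

Intervening on feed_rate fixes its value directly, overriding its dependence on temperature.
Substituting into the melt_flow equation gives melt_flow = 4*feed_rate - 7.
This gives residence = -10*feed_rate + 36.
So defect_rate = -20*feed_rate + 77.
Solve -20*feed_rate + 77 = 37: feed_rate = (37 - 77) / -20 = 2.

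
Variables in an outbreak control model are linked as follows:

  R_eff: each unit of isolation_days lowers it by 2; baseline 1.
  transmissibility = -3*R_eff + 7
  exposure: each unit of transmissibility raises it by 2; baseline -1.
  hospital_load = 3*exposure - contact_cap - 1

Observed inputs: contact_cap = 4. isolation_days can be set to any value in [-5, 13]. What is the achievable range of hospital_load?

-164 to 484

Substituting into the transmissibility equation gives transmissibility = 6*isolation_days + 4.
Substituting into the exposure equation gives exposure = 12*isolation_days + 7.
So hospital_load = 36*isolation_days + 16.
Linear in isolation_days, so extremes are at the endpoints: isolation_days = -5 gives hospital_load = -164; isolation_days = 13 gives hospital_load = 484.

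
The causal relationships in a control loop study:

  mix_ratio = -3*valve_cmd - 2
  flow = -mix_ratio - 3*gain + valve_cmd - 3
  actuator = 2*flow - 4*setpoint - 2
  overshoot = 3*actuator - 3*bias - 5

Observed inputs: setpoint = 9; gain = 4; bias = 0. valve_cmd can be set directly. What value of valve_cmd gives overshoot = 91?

valve_cmd = 12

Substituting into the flow equation gives flow = 4*valve_cmd - 13.
This gives actuator = 8*valve_cmd - 64.
Substituting into the overshoot equation gives overshoot = 24*valve_cmd - 197.
Solve 24*valve_cmd - 197 = 91: valve_cmd = (91 + 197) / 24 = 12.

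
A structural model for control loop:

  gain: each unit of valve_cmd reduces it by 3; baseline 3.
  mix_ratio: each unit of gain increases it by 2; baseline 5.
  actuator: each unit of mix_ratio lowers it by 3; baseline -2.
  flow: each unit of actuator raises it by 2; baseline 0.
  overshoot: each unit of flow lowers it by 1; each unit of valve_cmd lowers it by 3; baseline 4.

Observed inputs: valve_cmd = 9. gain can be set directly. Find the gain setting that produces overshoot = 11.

Intervening on gain fixes its value directly, overriding its dependence on valve_cmd.
Substituting into the actuator equation gives actuator = -6*gain - 17.
Substituting into the flow equation gives flow = -12*gain - 34.
Substituting into the overshoot equation gives overshoot = 12*gain + 11.
Solve 12*gain + 11 = 11: gain = (11 - 11) / 12 = 0.

gain = 0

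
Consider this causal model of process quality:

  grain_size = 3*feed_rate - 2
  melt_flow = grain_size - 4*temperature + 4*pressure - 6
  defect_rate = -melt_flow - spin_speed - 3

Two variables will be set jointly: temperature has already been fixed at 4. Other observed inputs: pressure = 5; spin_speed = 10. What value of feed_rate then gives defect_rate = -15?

feed_rate = 2

With temperature held at 4:
Substituting into the melt_flow equation gives melt_flow = 3*feed_rate - 4.
Substituting into the defect_rate equation gives defect_rate = -3*feed_rate - 9.
Solve -3*feed_rate - 9 = -15: feed_rate = (-15 + 9) / -3 = 2.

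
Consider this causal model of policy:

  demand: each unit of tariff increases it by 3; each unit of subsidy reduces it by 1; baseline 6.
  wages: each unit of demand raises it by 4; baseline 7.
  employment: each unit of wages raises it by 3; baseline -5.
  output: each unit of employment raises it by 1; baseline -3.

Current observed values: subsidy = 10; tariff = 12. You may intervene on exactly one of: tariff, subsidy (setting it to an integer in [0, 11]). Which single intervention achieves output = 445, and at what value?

Intervening on tariff: output = 36*tariff - 35. Reaching 445 requires tariff = 40/3, not an integer.
Intervening on subsidy: with other inputs at their observed values, output = -12*subsidy + 517. Solving for 445 gives subsidy = 6, within [0, 11].

set subsidy = 6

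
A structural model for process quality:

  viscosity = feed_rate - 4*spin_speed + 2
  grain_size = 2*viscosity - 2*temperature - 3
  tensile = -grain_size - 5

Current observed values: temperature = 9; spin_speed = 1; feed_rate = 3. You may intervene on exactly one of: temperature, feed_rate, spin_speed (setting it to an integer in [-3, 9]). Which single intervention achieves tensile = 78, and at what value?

Intervening on temperature: tensile = 2*temperature - 4. Reaching 78 requires temperature = 41, outside [-3, 9].
Intervening on feed_rate: tensile = -2*feed_rate + 20. Reaching 78 requires feed_rate = -29, outside [-3, 9].
Intervening on spin_speed: with other inputs at their observed values, tensile = 8*spin_speed + 6. Solving for 78 gives spin_speed = 9, within [-3, 9].

set spin_speed = 9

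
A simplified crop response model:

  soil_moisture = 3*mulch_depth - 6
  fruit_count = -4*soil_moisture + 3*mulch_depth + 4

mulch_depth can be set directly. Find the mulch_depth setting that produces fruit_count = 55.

mulch_depth = -3

Substituting into the fruit_count equation gives fruit_count = -9*mulch_depth + 28.
Solve -9*mulch_depth + 28 = 55: mulch_depth = (55 - 28) / -9 = -3.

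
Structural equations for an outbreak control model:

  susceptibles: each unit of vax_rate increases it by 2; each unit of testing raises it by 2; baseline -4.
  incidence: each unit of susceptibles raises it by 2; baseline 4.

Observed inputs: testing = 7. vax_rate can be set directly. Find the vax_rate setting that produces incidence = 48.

Substituting into the susceptibles equation gives susceptibles = 2*vax_rate + 10.
Substituting into the incidence equation gives incidence = 4*vax_rate + 24.
Solve 4*vax_rate + 24 = 48: vax_rate = (48 - 24) / 4 = 6.

vax_rate = 6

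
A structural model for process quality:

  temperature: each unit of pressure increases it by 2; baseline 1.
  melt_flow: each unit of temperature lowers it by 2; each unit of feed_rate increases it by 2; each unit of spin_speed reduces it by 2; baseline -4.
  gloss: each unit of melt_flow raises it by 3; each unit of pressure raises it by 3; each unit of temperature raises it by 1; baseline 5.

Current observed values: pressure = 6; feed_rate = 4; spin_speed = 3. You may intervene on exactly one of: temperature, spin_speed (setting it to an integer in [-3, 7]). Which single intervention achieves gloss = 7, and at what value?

set temperature = 2

Intervening on temperature: with other inputs at their observed values, gloss = -5*temperature + 17. Solving for 7 gives temperature = 2, within [-3, 7].
Intervening on spin_speed: gloss = -6*spin_speed - 30. Reaching 7 requires spin_speed = -37/6, not an integer.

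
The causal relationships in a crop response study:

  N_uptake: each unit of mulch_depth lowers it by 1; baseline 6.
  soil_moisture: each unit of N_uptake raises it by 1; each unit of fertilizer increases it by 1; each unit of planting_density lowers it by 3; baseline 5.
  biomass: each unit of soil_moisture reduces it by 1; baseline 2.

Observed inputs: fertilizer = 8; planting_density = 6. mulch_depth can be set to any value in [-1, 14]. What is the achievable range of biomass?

0 to 15

Substituting into the soil_moisture equation gives soil_moisture = -mulch_depth + 1.
Substituting into the biomass equation gives biomass = mulch_depth + 1.
Linear in mulch_depth, so extremes are at the endpoints: mulch_depth = -1 gives biomass = 0; mulch_depth = 14 gives biomass = 15.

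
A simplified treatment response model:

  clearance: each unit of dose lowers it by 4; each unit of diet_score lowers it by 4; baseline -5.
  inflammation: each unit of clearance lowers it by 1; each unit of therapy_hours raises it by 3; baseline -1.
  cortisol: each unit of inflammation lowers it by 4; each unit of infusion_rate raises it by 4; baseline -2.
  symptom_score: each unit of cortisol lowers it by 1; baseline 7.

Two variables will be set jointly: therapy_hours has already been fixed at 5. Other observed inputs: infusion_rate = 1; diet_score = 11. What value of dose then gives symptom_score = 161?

With therapy_hours held at 5:
Substituting into the clearance equation gives clearance = -4*dose - 49.
This gives inflammation = 4*dose + 63.
cortisol becomes -16*dose - 250.
Substituting into the symptom_score equation gives symptom_score = 16*dose + 257.
Solve 16*dose + 257 = 161: dose = (161 - 257) / 16 = -6.

dose = -6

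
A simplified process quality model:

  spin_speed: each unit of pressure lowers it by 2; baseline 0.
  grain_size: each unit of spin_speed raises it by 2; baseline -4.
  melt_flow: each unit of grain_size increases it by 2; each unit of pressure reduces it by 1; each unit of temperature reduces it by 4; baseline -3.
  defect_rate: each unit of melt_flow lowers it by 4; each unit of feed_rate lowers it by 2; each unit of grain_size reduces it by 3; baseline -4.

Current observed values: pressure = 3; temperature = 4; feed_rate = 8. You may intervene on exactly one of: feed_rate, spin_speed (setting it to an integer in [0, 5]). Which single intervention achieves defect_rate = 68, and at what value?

set spin_speed = 2

Intervening on feed_rate: defect_rate = -2*feed_rate + 260. Reaching 68 requires feed_rate = 96, outside [0, 5].
Intervening on spin_speed: with other inputs at their observed values, defect_rate = -22*spin_speed + 112. Solving for 68 gives spin_speed = 2, within [0, 5].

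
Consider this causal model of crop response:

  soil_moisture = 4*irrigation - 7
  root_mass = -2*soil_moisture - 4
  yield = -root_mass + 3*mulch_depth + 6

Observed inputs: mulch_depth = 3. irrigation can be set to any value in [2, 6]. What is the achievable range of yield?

Substituting into the root_mass equation gives root_mass = -8*irrigation + 10.
Substituting into the yield equation gives yield = 8*irrigation + 5.
Linear in irrigation, so extremes are at the endpoints: irrigation = 2 gives yield = 21; irrigation = 6 gives yield = 53.

21 to 53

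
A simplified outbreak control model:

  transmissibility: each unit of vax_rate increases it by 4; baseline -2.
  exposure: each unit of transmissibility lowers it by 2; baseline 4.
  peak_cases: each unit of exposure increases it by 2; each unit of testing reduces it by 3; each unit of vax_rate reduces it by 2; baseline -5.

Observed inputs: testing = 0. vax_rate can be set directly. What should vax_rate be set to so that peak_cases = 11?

vax_rate = 0

Substituting into the exposure equation gives exposure = -8*vax_rate + 8.
This gives peak_cases = -18*vax_rate + 11.
Solve -18*vax_rate + 11 = 11: vax_rate = (11 - 11) / -18 = 0.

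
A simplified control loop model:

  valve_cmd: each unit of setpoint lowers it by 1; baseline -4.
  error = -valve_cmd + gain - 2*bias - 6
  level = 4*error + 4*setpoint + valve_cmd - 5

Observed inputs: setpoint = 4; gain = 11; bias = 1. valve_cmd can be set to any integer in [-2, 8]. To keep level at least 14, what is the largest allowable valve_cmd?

valve_cmd = 3

Intervening on valve_cmd fixes its value directly, overriding its dependence on setpoint.
Substituting into the error equation gives error = -valve_cmd + 3.
Substituting into the level equation gives level = -3*valve_cmd + 23.
Require -3*valve_cmd + 23 ≥ 14, so valve_cmd ≤ 3.
The largest integer in [-2, 8] satisfying this is 3.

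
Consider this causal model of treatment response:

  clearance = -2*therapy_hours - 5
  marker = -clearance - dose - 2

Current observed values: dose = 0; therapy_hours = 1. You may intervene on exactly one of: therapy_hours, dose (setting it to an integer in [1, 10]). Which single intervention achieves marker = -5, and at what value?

Intervening on therapy_hours: marker = 2*therapy_hours + 3. Reaching -5 requires therapy_hours = -4, outside [1, 10].
Intervening on dose: with other inputs at their observed values, marker = -dose + 5. Solving for -5 gives dose = 10, within [1, 10].

set dose = 10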